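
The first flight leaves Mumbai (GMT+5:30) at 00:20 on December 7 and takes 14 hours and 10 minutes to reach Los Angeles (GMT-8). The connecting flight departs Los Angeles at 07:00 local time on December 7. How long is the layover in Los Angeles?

Convert departure to UTC: 00:20 − 5:30 = 18:50 UTC on Dec 6.
Add 14 hours 10 minutes flight time → 09:00 UTC (Dec 7).
Los Angeles is UTC−8:00, so local arrival = 09:00 − 8:00 = 01:00 on Dec 7.
Layover = 07:00 − 01:00 = 6 hours.

6 hours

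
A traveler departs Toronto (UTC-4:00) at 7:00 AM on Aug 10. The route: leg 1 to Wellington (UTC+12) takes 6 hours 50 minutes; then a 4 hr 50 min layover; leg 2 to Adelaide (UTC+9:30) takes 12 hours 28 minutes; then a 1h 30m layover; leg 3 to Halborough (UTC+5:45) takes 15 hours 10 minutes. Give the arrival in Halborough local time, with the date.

Convert departure to UTC: 7:00 AM + 4:00 = 11:00 AM UTC on Aug 10.
Add 6 hours and 50 minutes leg 1 → 5:50 PM UTC.
Add 4 hours and 50 minutes layover in Wellington → 10:40 PM UTC.
Add 12 hours 28 minutes leg 2 → 11:08 AM UTC (Aug 11).
Add 1 hour and 30 minutes layover in Adelaide → 12:38 PM UTC.
Add 15 hours and 10 minutes leg 3 → 3:48 AM UTC (Aug 12).
Halborough is UTC+5:45, so local arrival = 3:48 AM + 5:45 = 9:33 AM on Aug 12.

9:33 AM on August 12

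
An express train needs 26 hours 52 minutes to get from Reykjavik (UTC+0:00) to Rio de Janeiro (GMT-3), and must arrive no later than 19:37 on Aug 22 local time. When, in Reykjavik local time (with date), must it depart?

Target arrival in UTC: 19:37 + 3:00 = 22:37 on Aug 22.
Subtract 26 hours and 52 minutes → departure 19:45 UTC on Aug 21.
Reykjavik is UTC+0, so departure is 19:45 on Aug 21.

19:45 on August 21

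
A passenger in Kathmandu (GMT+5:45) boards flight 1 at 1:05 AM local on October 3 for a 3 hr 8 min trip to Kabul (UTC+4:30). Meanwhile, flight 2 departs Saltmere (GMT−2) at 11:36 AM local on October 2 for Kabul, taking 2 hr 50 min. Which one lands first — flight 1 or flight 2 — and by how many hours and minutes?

the second, by 6 hours 2 minutes

Flight 1 in UTC: 1:05 AM − 5:45 = 7:20 PM on Oct 2.
+3 hours 8 minutes → arrive 10:28 PM UTC on Oct 2.
Flight 2 in UTC: 11:36 AM + 2:00 = 1:36 PM on Oct 2.
+2 hours and 50 minutes → arrive 4:26 PM UTC on Oct 2.
Flight 2 lands earlier by 6 hours 2 minutes.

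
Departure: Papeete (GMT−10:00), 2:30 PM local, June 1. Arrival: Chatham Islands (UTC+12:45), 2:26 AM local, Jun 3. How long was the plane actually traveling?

Chatham Islands is 22:45 ahead of Papeete.
Clock-face elapsed time (ignoring zones) is 35 hours 56 minutes.
Actual elapsed = 35 hours 56 minutes − 22:45 = 13 hours 11 minutes.

13 hours 11 minutes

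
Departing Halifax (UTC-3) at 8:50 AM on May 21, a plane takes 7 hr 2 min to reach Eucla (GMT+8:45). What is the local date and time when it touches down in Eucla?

3:37 AM on May 22

Convert departure to UTC: 8:50 AM + 3:00 = 11:50 AM UTC on May 21.
Add 7 hours 2 minutes travel time → 6:52 PM UTC.
Eucla is UTC+8:45, so local arrival = 6:52 PM + 8:45 = 3:37 AM on May 22.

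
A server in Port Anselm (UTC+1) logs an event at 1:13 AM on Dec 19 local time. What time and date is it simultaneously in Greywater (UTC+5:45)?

Greywater is 4:45 ahead of Port Anselm.
Shift by the zone difference: 1:13 AM + 4:45 = 5:58 AM on Dec 19 in Greywater.

5:58 AM on Dec 19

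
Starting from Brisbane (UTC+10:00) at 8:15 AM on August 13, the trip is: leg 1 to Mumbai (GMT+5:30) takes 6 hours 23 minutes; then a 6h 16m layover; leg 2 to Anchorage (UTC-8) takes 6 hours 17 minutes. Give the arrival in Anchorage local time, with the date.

9:11 AM on August 13

Convert departure to UTC: 8:15 AM − 10:00 = 10:15 PM UTC on Aug 12.
Add 6 hours and 23 minutes leg 1 → 4:38 AM UTC (Aug 13).
Add 6 hours and 16 minutes layover in Mumbai → 10:54 AM UTC.
Add 6 hours and 17 minutes leg 2 → 5:11 PM UTC.
Anchorage is UTC−8:00, so local arrival = 5:11 PM − 8:00 = 9:11 AM on Aug 13.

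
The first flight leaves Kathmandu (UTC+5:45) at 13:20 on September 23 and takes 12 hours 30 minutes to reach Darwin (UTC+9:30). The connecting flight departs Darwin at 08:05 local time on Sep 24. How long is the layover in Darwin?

2 hours 30 minutes

Convert departure to UTC: 13:20 − 5:45 = 07:35 UTC on Sep 23.
Add 12 hours and 30 minutes flight time → 20:05 UTC.
Darwin is UTC+9:30, so local arrival = 20:05 + 9:30 = 05:35 on Sep 24.
Layover = 08:05 − 05:35 = 2 hours 30 minutes.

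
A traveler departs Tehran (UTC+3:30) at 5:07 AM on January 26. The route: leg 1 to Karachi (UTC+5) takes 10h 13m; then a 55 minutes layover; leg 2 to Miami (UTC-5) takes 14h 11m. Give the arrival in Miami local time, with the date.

Convert departure to UTC: 5:07 AM − 3:30 = 1:37 AM UTC on Jan 26.
Add 10 hours and 13 minutes leg 1 → 11:50 AM UTC.
Add 55 minutes layover in Karachi → 12:45 PM UTC.
Add 14 hours and 11 minutes leg 2 → 2:56 AM UTC (Jan 27).
Miami is UTC−5:00, so local arrival = 2:56 AM − 5:00 = 9:56 PM on Jan 26.

9:56 PM on Jan 26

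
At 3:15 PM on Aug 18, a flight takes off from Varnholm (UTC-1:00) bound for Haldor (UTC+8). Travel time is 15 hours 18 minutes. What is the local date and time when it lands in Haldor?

3:33 PM on August 19

Convert departure to UTC: 3:15 PM + 1:00 = 4:15 PM UTC on Aug 18.
Add 15 hours and 18 minutes travel time → 7:33 AM UTC (Aug 19).
Haldor is UTC+8:00, so local arrival = 7:33 AM + 8:00 = 3:33 PM on Aug 19.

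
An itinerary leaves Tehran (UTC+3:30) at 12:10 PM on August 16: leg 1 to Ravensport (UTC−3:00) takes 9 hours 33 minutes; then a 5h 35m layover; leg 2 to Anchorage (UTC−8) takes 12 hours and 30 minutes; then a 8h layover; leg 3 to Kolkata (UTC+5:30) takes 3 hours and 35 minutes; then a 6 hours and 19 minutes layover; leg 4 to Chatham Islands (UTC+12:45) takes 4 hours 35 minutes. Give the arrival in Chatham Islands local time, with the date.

11:32 PM on August 18

Convert departure to UTC: 12:10 PM − 3:30 = 8:40 AM UTC on Aug 16.
Add 9 hours and 33 minutes leg 1 → 6:13 PM UTC.
Add 5 hours and 35 minutes layover in Ravensport → 11:48 PM UTC.
Add 12 hours 30 minutes leg 2 → 12:18 PM UTC (Aug 17).
Add 8 hours layover in Anchorage → 8:18 PM UTC.
Add 3 hours 35 minutes leg 3 → 11:53 PM UTC.
Add 6 hours and 19 minutes layover in Kolkata → 6:12 AM UTC (Aug 18).
Add 4 hours and 35 minutes leg 4 → 10:47 AM UTC.
Chatham Islands is UTC+12:45, so local arrival = 10:47 AM + 12:45 = 11:32 PM on Aug 18.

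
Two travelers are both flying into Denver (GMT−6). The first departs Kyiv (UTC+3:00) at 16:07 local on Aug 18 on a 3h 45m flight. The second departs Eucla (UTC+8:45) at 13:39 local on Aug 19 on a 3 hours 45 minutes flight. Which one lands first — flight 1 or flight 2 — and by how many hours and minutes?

the first, by 15 hours 47 minutes

Flight 1 in UTC: 16:07 − 3:00 = 13:07 on Aug 18.
+3 hours and 45 minutes → arrive 16:52 UTC on Aug 18.
Flight 2 in UTC: 13:39 − 8:45 = 04:54 on Aug 19.
+3 hours 45 minutes → arrive 08:39 UTC on Aug 19.
Flight 1 lands earlier by 15 hours 47 minutes.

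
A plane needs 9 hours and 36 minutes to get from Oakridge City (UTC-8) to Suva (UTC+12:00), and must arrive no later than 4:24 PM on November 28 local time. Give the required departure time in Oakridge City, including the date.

Target arrival in UTC: 4:24 PM − 12:00 = 4:24 AM on Nov 28.
Subtract 9 hours 36 minutes → departure 6:48 PM UTC on Nov 27.
Oakridge City is UTC−8:00: 6:48 PM − 8:00 = 10:48 AM on Nov 27.

10:48 AM on November 27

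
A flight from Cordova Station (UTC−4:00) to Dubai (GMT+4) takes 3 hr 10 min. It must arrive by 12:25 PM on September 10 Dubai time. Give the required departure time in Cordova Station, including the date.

1:15 AM on September 10

Target arrival in UTC: 12:25 PM − 4:00 = 8:25 AM on Sep 10.
Subtract 3 hours 10 minutes → departure 5:15 AM UTC on Sep 10.
Cordova Station is UTC−4:00: 5:15 AM − 4:00 = 1:15 AM on Sep 10.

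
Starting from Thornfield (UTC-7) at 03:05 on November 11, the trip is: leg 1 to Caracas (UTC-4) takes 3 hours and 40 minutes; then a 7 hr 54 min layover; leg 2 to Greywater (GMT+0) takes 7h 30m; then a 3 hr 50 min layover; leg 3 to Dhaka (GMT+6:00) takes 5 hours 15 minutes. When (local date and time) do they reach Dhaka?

20:14 on Nov 12

Convert departure to UTC: 03:05 + 7:00 = 10:05 UTC on Nov 11.
Add 3 hours 40 minutes leg 1 → 13:45 UTC.
Add 7 hours 54 minutes layover in Caracas → 21:39 UTC.
Add 7 hours and 30 minutes leg 2 → 05:09 UTC (Nov 12).
Add 3 hours 50 minutes layover in Greywater → 08:59 UTC.
Add 5 hours and 15 minutes leg 3 → 14:14 UTC.
Dhaka is UTC+6:00, so local arrival = 14:14 + 6:00 = 20:14 on Nov 12.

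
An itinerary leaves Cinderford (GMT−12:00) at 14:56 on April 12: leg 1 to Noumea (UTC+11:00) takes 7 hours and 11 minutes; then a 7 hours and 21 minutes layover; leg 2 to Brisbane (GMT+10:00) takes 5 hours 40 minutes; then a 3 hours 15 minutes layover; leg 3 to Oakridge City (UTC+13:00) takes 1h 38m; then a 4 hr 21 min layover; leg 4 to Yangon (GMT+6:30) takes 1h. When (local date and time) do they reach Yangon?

Convert departure to UTC: 14:56 + 12:00 = 02:56 UTC on Apr 13.
Add 7 hours and 11 minutes leg 1 → 10:07 UTC.
Add 7 hours 21 minutes layover in Noumea → 17:28 UTC.
Add 5 hours 40 minutes leg 2 → 23:08 UTC.
Add 3 hours and 15 minutes layover in Brisbane → 02:23 UTC (Apr 14).
Add 1 hour and 38 minutes leg 3 → 04:01 UTC.
Add 4 hours and 21 minutes layover in Oakridge City → 08:22 UTC.
Add 1 hour leg 4 → 09:22 UTC.
Yangon is UTC+6:30, so local arrival = 09:22 + 6:30 = 15:52 on Apr 14.

15:52 on April 14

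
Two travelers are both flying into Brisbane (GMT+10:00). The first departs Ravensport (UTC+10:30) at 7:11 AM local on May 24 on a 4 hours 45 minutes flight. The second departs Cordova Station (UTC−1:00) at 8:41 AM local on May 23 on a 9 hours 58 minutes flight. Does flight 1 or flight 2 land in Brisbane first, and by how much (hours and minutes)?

Flight 1 in UTC: 7:11 AM − 10:30 = 8:41 PM on May 23.
+4 hours and 45 minutes → arrive 1:26 AM UTC on May 24.
Flight 2 in UTC: 8:41 AM + 1:00 = 9:41 AM on May 23.
+9 hours and 58 minutes → arrive 7:39 PM UTC on May 23.
Flight 2 lands earlier by 5 hours 47 minutes.

the second, by 5 hours 47 minutes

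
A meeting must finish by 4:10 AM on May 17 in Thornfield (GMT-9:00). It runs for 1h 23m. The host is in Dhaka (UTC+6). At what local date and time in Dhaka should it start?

Target end time in UTC: 4:10 AM + 9:00 = 1:10 PM on May 17.
Subtract 1 hour and 23 minutes → start 11:47 AM UTC on May 17.
Dhaka is UTC+6:00: 11:47 AM + 6:00 = 5:47 PM on May 17.

5:47 PM on May 17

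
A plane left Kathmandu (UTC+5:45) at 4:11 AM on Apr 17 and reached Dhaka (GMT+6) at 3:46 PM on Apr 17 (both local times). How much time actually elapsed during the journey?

11 hours 20 minutes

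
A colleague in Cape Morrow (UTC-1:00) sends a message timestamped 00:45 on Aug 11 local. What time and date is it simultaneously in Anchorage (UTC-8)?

17:45 on Aug 10

Anchorage is 7:00 behind Cape Morrow.
Shift by the zone difference: 00:45 − 7:00 = 17:45 on Aug 10 in Anchorage.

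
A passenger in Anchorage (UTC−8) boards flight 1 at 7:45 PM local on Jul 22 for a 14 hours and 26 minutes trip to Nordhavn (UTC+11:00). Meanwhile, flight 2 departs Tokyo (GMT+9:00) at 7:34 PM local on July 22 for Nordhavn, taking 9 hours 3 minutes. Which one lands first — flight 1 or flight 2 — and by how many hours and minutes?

the second, by 22 hours 34 minutes

Flight 1 in UTC: 7:45 PM + 8:00 = 3:45 AM on Jul 23.
+14 hours 26 minutes → arrive 6:11 PM UTC on Jul 23.
Flight 2 in UTC: 7:34 PM − 9:00 = 10:34 AM on Jul 22.
+9 hours 3 minutes → arrive 7:37 PM UTC on Jul 22.
Flight 2 lands earlier by 22 hours 34 minutes.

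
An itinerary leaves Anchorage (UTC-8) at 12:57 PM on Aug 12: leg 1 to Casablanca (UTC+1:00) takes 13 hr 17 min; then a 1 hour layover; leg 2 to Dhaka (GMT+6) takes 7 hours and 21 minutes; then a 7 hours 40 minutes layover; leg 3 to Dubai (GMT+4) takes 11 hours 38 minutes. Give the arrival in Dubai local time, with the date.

Convert departure to UTC: 12:57 PM + 8:00 = 8:57 PM UTC on Aug 12.
Add 13 hours and 17 minutes leg 1 → 10:14 AM UTC (Aug 13).
Add 1 hour layover in Casablanca → 11:14 AM UTC.
Add 7 hours 21 minutes leg 2 → 6:35 PM UTC.
Add 7 hours and 40 minutes layover in Dhaka → 2:15 AM UTC (Aug 14).
Add 11 hours 38 minutes leg 3 → 1:53 PM UTC.
Dubai is UTC+4:00, so local arrival = 1:53 PM + 4:00 = 5:53 PM on Aug 14.

5:53 PM on Aug 14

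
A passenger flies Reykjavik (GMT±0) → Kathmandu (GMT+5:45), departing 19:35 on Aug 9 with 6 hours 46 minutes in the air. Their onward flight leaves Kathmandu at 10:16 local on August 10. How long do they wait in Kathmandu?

Reykjavik is at UTC+0, so departure is already 19:35 UTC on Aug 9.
Add 6 hours and 46 minutes flight time → 02:21 UTC (Aug 10).
Kathmandu is UTC+5:45, so local arrival = 02:21 + 5:45 = 08:06 on Aug 10.
Layover = 10:16 − 08:06 = 2 hours 10 minutes.

2 hours 10 minutes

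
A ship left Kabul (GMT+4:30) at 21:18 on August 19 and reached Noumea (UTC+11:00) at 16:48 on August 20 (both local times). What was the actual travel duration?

Departure in UTC: 21:18 − 4:30 = 16:48 on Aug 19.
Arrival in UTC: 16:48 − 11:00 = 05:48 on Aug 20.
Elapsed = 05:48 − 16:48 (+1 day) = 13 hours.

13 hours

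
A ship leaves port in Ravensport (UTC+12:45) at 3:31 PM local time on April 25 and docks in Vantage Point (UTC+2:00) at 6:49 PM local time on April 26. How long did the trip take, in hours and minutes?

38 hours 3 minutes

Departure in UTC: 3:31 PM − 12:45 = 2:46 AM on Apr 25.
Arrival in UTC: 6:49 PM − 2:00 = 4:49 PM on Apr 26.
Elapsed = 4:49 PM − 2:46 AM (+1 day) = 38 hours 3 minutes.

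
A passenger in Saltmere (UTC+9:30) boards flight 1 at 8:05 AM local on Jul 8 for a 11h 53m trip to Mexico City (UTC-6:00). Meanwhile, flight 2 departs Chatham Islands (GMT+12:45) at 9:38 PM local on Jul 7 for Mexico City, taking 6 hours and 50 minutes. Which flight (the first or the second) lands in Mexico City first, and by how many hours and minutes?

Flight 1 in UTC: 8:05 AM − 9:30 = 10:35 PM on Jul 7.
+11 hours 53 minutes → arrive 10:28 AM UTC on Jul 8.
Flight 2 in UTC: 9:38 PM − 12:45 = 8:53 AM on Jul 7.
+6 hours 50 minutes → arrive 3:43 PM UTC on Jul 7.
Flight 2 lands earlier by 18 hours 45 minutes.

the second, by 18 hours 45 minutes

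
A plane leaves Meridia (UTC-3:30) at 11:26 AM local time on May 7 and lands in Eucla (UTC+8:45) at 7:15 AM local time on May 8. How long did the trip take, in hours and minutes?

Departure in UTC: 11:26 AM + 3:30 = 2:56 PM on May 7.
Arrival in UTC: 7:15 AM − 8:45 = 10:30 PM on May 7.
Elapsed = 10:30 PM − 2:56 PM = 7 hours 34 minutes.

7 hours 34 minutes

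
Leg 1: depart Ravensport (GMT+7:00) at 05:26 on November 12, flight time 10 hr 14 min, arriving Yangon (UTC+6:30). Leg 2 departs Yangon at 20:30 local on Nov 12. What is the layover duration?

5 hours 20 minutes

Convert departure to UTC: 05:26 − 7:00 = 22:26 UTC on Nov 11.
Add 10 hours and 14 minutes flight time → 08:40 UTC (Nov 12).
Yangon is UTC+6:30, so local arrival = 08:40 + 6:30 = 15:10 on Nov 12.
Layover = 20:30 − 15:10 = 5 hours 20 minutes.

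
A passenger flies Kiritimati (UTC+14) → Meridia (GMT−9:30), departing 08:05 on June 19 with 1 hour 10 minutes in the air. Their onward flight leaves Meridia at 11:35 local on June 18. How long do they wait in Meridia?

Convert departure to UTC: 08:05 − 14:00 = 18:05 UTC on Jun 18.
Add 1 hour 10 minutes flight time → 19:15 UTC.
Meridia is UTC−9:30, so local arrival = 19:15 − 9:30 = 09:45 on Jun 18.
Layover = 11:35 − 09:45 = 1 hour 50 minutes.

1 hour 50 minutes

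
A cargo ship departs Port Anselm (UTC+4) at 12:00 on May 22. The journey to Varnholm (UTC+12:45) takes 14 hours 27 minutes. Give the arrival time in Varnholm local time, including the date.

Convert departure to UTC: 12:00 − 4:00 = 08:00 UTC on May 22.
Add 14 hours 27 minutes travel time → 22:27 UTC.
Varnholm is UTC+12:45, so local arrival = 22:27 + 12:45 = 11:12 on May 23.

11:12 on May 23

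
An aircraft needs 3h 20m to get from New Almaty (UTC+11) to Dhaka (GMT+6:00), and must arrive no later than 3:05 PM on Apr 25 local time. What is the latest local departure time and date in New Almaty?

4:45 PM on April 25

Target arrival in UTC: 3:05 PM − 6:00 = 9:05 AM on Apr 25.
Subtract 3 hours and 20 minutes → departure 5:45 AM UTC on Apr 25.
New Almaty is UTC+11:00: 5:45 AM + 11:00 = 4:45 PM on Apr 25.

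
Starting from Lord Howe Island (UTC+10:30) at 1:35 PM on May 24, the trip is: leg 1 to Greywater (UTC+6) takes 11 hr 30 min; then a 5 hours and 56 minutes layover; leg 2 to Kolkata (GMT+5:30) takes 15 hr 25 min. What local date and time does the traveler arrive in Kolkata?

5:26 PM on May 25

Convert departure to UTC: 1:35 PM − 10:30 = 3:05 AM UTC on May 24.
Add 11 hours 30 minutes leg 1 → 2:35 PM UTC.
Add 5 hours and 56 minutes layover in Greywater → 8:31 PM UTC.
Add 15 hours 25 minutes leg 2 → 11:56 AM UTC (May 25).
Kolkata is UTC+5:30, so local arrival = 11:56 AM + 5:30 = 5:26 PM on May 25.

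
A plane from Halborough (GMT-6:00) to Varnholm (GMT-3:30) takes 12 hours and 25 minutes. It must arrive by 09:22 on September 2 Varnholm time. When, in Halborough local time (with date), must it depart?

Target arrival in UTC: 09:22 + 3:30 = 12:52 on Sep 2.
Subtract 12 hours and 25 minutes → departure 00:27 UTC on Sep 2.
Halborough is UTC−6:00: 00:27 − 6:00 = 18:27 on Sep 1.

18:27 on September 1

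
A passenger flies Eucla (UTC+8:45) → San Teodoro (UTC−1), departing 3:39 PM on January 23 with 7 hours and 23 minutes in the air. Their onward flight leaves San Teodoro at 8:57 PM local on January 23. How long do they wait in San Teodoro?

Convert departure to UTC: 3:39 PM − 8:45 = 6:54 AM UTC on Jan 23.
Add 7 hours and 23 minutes flight time → 2:17 PM UTC.
San Teodoro is UTC−1:00, so local arrival = 2:17 PM − 1:00 = 1:17 PM on Jan 23.
Layover = 8:57 PM − 1:17 PM = 7 hours 40 minutes.

7 hours 40 minutes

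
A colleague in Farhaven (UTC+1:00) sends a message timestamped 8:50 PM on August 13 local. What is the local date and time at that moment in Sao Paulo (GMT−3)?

Sao Paulo is 4:00 behind Farhaven.
Shift by the zone difference: 8:50 PM − 4:00 = 4:50 PM on Aug 13 in Sao Paulo.

4:50 PM on August 13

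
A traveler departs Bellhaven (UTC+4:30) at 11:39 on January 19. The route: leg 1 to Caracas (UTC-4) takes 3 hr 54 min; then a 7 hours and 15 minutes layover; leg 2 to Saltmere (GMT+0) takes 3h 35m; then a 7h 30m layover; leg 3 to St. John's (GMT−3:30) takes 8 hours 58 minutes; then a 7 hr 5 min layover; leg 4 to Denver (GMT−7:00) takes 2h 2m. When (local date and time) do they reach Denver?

16:28 on Jan 20

Convert departure to UTC: 11:39 − 4:30 = 07:09 UTC on Jan 19.
Add 3 hours 54 minutes leg 1 → 11:03 UTC.
Add 7 hours 15 minutes layover in Caracas → 18:18 UTC.
Add 3 hours 35 minutes leg 2 → 21:53 UTC.
Add 7 hours and 30 minutes layover in Saltmere → 05:23 UTC (Jan 20).
Add 8 hours 58 minutes leg 3 → 14:21 UTC.
Add 7 hours and 5 minutes layover in St. John's → 21:26 UTC.
Add 2 hours 2 minutes leg 4 → 23:28 UTC.
Denver is UTC−7:00, so local arrival = 23:28 − 7:00 = 16:28 on Jan 20.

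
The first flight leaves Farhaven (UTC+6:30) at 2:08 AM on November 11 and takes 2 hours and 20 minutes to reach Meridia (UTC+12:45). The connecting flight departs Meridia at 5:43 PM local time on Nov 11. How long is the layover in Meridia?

7 hours

Convert departure to UTC: 2:08 AM − 6:30 = 7:38 PM UTC on Nov 10.
Add 2 hours 20 minutes flight time → 9:58 PM UTC.
Meridia is UTC+12:45, so local arrival = 9:58 PM + 12:45 = 10:43 AM on Nov 11.
Layover = 5:43 PM − 10:43 AM = 7 hours.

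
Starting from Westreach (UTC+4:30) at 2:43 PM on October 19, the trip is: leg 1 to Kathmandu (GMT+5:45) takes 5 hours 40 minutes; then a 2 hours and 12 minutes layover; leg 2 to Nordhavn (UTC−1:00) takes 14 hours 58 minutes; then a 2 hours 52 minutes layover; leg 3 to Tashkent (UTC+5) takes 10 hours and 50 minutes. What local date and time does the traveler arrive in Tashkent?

Convert departure to UTC: 2:43 PM − 4:30 = 10:13 AM UTC on Oct 19.
Add 5 hours and 40 minutes leg 1 → 3:53 PM UTC.
Add 2 hours and 12 minutes layover in Kathmandu → 6:05 PM UTC.
Add 14 hours and 58 minutes leg 2 → 9:03 AM UTC (Oct 20).
Add 2 hours and 52 minutes layover in Nordhavn → 11:55 AM UTC.
Add 10 hours 50 minutes leg 3 → 10:45 PM UTC.
Tashkent is UTC+5:00, so local arrival = 10:45 PM + 5:00 = 3:45 AM on Oct 21.

3:45 AM on Oct 21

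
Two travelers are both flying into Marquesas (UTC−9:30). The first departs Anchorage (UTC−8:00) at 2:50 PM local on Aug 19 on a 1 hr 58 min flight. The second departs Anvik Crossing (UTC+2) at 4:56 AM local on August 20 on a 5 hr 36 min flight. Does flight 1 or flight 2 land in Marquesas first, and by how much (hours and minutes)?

the first, by 7 hours 44 minutes

Flight 1 in UTC: 2:50 PM + 8:00 = 10:50 PM on Aug 19.
+1 hour and 58 minutes → arrive 12:48 AM UTC on Aug 20.
Flight 2 in UTC: 4:56 AM − 2:00 = 2:56 AM on Aug 20.
+5 hours 36 minutes → arrive 8:32 AM UTC on Aug 20.
Flight 1 lands earlier by 7 hours 44 minutes.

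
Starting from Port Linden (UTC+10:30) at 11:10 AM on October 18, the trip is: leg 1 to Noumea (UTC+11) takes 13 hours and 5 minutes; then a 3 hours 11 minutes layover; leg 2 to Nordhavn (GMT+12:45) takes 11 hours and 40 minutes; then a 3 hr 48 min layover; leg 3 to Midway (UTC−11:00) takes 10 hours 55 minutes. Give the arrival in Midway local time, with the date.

Convert departure to UTC: 11:10 AM − 10:30 = 12:40 AM UTC on Oct 18.
Add 13 hours and 5 minutes leg 1 → 1:45 PM UTC.
Add 3 hours and 11 minutes layover in Noumea → 4:56 PM UTC.
Add 11 hours and 40 minutes leg 2 → 4:36 AM UTC (Oct 19).
Add 3 hours and 48 minutes layover in Nordhavn → 8:24 AM UTC.
Add 10 hours 55 minutes leg 3 → 7:19 PM UTC.
Midway is UTC−11:00, so local arrival = 7:19 PM − 11:00 = 8:19 AM on Oct 19.

8:19 AM on October 19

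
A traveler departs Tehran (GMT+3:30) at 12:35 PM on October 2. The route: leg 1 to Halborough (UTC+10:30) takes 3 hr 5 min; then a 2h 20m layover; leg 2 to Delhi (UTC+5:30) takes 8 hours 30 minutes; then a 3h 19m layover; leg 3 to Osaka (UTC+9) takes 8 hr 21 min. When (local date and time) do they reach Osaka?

Convert departure to UTC: 12:35 PM − 3:30 = 9:05 AM UTC on Oct 2.
Add 3 hours 5 minutes leg 1 → 12:10 PM UTC.
Add 2 hours and 20 minutes layover in Halborough → 2:30 PM UTC.
Add 8 hours and 30 minutes leg 2 → 11:00 PM UTC.
Add 3 hours 19 minutes layover in Delhi → 2:19 AM UTC (Oct 3).
Add 8 hours 21 minutes leg 3 → 10:40 AM UTC.
Osaka is UTC+9:00, so local arrival = 10:40 AM + 9:00 = 7:40 PM on Oct 3.

7:40 PM on October 3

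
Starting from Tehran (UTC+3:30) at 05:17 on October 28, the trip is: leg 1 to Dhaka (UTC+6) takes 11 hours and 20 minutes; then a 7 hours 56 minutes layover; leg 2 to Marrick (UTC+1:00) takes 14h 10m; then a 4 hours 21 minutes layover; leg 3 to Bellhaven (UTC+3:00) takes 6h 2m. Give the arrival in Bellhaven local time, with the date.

00:36 on October 30

Convert departure to UTC: 05:17 − 3:30 = 01:47 UTC on Oct 28.
Add 11 hours 20 minutes leg 1 → 13:07 UTC.
Add 7 hours and 56 minutes layover in Dhaka → 21:03 UTC.
Add 14 hours 10 minutes leg 2 → 11:13 UTC (Oct 29).
Add 4 hours and 21 minutes layover in Marrick → 15:34 UTC.
Add 6 hours 2 minutes leg 3 → 21:36 UTC.
Bellhaven is UTC+3:00, so local arrival = 21:36 + 3:00 = 00:36 on Oct 30.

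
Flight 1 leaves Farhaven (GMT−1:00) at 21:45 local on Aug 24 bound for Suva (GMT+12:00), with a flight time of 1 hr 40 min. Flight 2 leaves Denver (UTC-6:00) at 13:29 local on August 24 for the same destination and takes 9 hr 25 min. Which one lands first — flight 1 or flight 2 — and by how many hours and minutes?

the first, by 4 hours 29 minutes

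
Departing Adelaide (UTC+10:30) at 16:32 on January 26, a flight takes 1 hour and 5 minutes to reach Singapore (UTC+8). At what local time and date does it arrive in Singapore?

Convert departure to UTC: 16:32 − 10:30 = 06:02 UTC on Jan 26.
Add 1 hour and 5 minutes travel time → 07:07 UTC.
Singapore is UTC+8:00, so local arrival = 07:07 + 8:00 = 15:07 on Jan 26.

15:07 on Jan 26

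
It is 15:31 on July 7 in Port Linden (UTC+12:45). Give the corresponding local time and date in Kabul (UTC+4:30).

07:16 on July 7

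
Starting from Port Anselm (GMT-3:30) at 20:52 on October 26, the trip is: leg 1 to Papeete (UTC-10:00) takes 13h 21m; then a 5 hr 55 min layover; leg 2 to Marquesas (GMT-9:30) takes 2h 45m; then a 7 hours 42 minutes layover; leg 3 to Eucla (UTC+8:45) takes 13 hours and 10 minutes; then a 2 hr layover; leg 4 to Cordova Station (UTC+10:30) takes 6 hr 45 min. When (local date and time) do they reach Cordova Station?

14:30 on Oct 29

Convert departure to UTC: 20:52 + 3:30 = 00:22 UTC on Oct 27.
Add 13 hours 21 minutes leg 1 → 13:43 UTC.
Add 5 hours and 55 minutes layover in Papeete → 19:38 UTC.
Add 2 hours 45 minutes leg 2 → 22:23 UTC.
Add 7 hours and 42 minutes layover in Marquesas → 06:05 UTC (Oct 28).
Add 13 hours 10 minutes leg 3 → 19:15 UTC.
Add 2 hours layover in Eucla → 21:15 UTC.
Add 6 hours 45 minutes leg 4 → 04:00 UTC (Oct 29).
Cordova Station is UTC+10:30, so local arrival = 04:00 + 10:30 = 14:30 on Oct 29.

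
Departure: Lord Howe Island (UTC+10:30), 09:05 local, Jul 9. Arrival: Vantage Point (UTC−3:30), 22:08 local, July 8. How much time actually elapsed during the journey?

3 hours 3 minutes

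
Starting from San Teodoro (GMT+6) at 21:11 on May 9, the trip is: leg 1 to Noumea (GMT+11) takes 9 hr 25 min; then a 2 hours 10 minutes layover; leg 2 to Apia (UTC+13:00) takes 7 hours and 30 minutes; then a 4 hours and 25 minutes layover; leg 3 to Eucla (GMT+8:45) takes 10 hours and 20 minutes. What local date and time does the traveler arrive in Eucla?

Convert departure to UTC: 21:11 − 6:00 = 15:11 UTC on May 9.
Add 9 hours 25 minutes leg 1 → 00:36 UTC (May 10).
Add 2 hours and 10 minutes layover in Noumea → 02:46 UTC.
Add 7 hours 30 minutes leg 2 → 10:16 UTC.
Add 4 hours 25 minutes layover in Apia → 14:41 UTC.
Add 10 hours 20 minutes leg 3 → 01:01 UTC (May 11).
Eucla is UTC+8:45, so local arrival = 01:01 + 8:45 = 09:46 on May 11.

09:46 on May 11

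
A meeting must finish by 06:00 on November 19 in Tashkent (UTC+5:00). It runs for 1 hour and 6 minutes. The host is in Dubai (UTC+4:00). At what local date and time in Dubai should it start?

03:54 on Nov 19

Target end time in UTC: 06:00 − 5:00 = 01:00 on Nov 19.
Subtract 1 hour 6 minutes → start 23:54 UTC on Nov 18.
Dubai is UTC+4:00: 23:54 + 4:00 = 03:54 on Nov 19.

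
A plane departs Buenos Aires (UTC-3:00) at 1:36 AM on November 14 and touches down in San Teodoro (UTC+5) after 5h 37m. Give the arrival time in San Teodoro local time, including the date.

3:13 PM on November 14

San Teodoro is 8:00 ahead of Buenos Aires.
After 5 hours and 37 minutes it is 7:13 AM in Buenos Aires.
Shift by the zone difference: 7:13 AM + 8:00 = 3:13 PM on Nov 14 in San Teodoro.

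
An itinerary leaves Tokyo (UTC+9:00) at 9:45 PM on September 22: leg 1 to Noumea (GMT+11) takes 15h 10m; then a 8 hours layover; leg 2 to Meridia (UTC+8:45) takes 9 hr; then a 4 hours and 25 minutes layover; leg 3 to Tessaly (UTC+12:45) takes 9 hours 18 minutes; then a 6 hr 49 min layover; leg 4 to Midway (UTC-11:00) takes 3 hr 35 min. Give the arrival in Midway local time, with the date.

10:02 AM on September 24

Convert departure to UTC: 9:45 PM − 9:00 = 12:45 PM UTC on Sep 22.
Add 15 hours and 10 minutes leg 1 → 3:55 AM UTC (Sep 23).
Add 8 hours layover in Noumea → 11:55 AM UTC.
Add 9 hours leg 2 → 8:55 PM UTC.
Add 4 hours 25 minutes layover in Meridia → 1:20 AM UTC (Sep 24).
Add 9 hours and 18 minutes leg 3 → 10:38 AM UTC.
Add 6 hours and 49 minutes layover in Tessaly → 5:27 PM UTC.
Add 3 hours and 35 minutes leg 4 → 9:02 PM UTC.
Midway is UTC−11:00, so local arrival = 9:02 PM − 11:00 = 10:02 AM on Sep 24.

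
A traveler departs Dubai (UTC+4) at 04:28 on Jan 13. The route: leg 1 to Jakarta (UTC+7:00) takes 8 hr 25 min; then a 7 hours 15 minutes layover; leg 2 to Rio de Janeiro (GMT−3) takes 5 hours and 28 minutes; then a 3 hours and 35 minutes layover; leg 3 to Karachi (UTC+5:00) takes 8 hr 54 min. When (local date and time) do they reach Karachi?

Convert departure to UTC: 04:28 − 4:00 = 00:28 UTC on Jan 13.
Add 8 hours 25 minutes leg 1 → 08:53 UTC.
Add 7 hours and 15 minutes layover in Jakarta → 16:08 UTC.
Add 5 hours and 28 minutes leg 2 → 21:36 UTC.
Add 3 hours 35 minutes layover in Rio de Janeiro → 01:11 UTC (Jan 14).
Add 8 hours 54 minutes leg 3 → 10:05 UTC.
Karachi is UTC+5:00, so local arrival = 10:05 + 5:00 = 15:05 on Jan 14.

15:05 on Jan 14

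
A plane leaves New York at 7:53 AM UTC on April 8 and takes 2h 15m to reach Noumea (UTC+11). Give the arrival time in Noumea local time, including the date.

Departure is given in UTC: 7:53 AM on Apr 8.
Add 2 hours and 15 minutes → 10:08 AM UTC.
Noumea is UTC+11:00: 10:08 AM + 11:00 = 9:08 PM on Apr 8.

9:08 PM on April 8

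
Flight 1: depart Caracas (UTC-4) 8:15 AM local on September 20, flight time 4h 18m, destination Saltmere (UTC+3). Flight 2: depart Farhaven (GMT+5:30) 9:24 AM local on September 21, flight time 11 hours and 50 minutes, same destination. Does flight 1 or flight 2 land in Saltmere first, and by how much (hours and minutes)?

the first, by 23 hours 11 minutes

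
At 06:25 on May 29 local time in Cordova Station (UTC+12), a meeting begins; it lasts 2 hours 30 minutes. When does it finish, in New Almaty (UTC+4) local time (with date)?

Convert start to UTC: 06:25 − 12:00 = 18:25 UTC on May 28.
Add 2 hours and 30 minutes duration → 20:55 UTC.
New Almaty is UTC+4:00, so local end time = 20:55 + 4:00 = 00:55 on May 29.

00:55 on May 29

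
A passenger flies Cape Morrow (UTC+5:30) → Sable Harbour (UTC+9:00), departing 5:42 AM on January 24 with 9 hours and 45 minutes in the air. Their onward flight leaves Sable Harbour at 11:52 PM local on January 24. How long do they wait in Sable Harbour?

4 hours 55 minutes

Convert departure to UTC: 5:42 AM − 5:30 = 12:12 AM UTC on Jan 24.
Add 9 hours and 45 minutes flight time → 9:57 AM UTC.
Sable Harbour is UTC+9:00, so local arrival = 9:57 AM + 9:00 = 6:57 PM on Jan 24.
Layover = 11:52 PM − 6:57 PM = 4 hours 55 minutes.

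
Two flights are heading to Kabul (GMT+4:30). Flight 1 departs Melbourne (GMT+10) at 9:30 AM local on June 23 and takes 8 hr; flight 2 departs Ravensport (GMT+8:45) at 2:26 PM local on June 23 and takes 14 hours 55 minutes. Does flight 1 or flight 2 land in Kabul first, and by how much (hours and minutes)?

the first, by 13 hours 6 minutes

Flight 1 in UTC: 9:30 AM − 10:00 = 11:30 PM on Jun 22.
+8 hours → arrive 7:30 AM UTC on Jun 23.
Flight 2 in UTC: 2:26 PM − 8:45 = 5:41 AM on Jun 23.
+14 hours 55 minutes → arrive 8:36 PM UTC on Jun 23.
Flight 1 lands earlier by 13 hours 6 minutes.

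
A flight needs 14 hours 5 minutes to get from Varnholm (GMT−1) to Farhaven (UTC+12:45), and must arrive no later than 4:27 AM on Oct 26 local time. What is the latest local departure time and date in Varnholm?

12:37 AM on October 25

Target arrival in UTC: 4:27 AM − 12:45 = 3:42 PM on Oct 25.
Subtract 14 hours and 5 minutes → departure 1:37 AM UTC on Oct 25.
Varnholm is UTC−1:00: 1:37 AM − 1:00 = 12:37 AM on Oct 25.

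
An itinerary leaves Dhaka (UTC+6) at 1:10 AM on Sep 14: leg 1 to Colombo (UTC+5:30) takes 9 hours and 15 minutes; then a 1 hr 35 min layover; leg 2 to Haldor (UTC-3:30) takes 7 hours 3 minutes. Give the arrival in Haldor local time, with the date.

9:33 AM on September 14

Convert departure to UTC: 1:10 AM − 6:00 = 7:10 PM UTC on Sep 13.
Add 9 hours and 15 minutes leg 1 → 4:25 AM UTC (Sep 14).
Add 1 hour and 35 minutes layover in Colombo → 6:00 AM UTC.
Add 7 hours and 3 minutes leg 2 → 1:03 PM UTC.
Haldor is UTC−3:30, so local arrival = 1:03 PM − 3:30 = 9:33 AM on Sep 14.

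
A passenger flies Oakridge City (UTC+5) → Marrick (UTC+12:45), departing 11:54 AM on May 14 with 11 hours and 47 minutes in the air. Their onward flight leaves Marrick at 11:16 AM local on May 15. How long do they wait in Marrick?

3 hours 50 minutes

Convert departure to UTC: 11:54 AM − 5:00 = 6:54 AM UTC on May 14.
Add 11 hours 47 minutes flight time → 6:41 PM UTC.
Marrick is UTC+12:45, so local arrival = 6:41 PM + 12:45 = 7:26 AM on May 15.
Layover = 11:16 AM − 7:26 AM = 3 hours 50 minutes.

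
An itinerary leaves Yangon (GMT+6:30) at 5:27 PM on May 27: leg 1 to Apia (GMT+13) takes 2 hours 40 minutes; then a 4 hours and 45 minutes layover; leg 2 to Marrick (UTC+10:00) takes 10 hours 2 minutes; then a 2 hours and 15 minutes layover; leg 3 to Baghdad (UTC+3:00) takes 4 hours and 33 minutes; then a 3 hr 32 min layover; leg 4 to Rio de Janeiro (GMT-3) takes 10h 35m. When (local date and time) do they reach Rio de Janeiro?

10:19 PM on May 28

Convert departure to UTC: 5:27 PM − 6:30 = 10:57 AM UTC on May 27.
Add 2 hours and 40 minutes leg 1 → 1:37 PM UTC.
Add 4 hours and 45 minutes layover in Apia → 6:22 PM UTC.
Add 10 hours 2 minutes leg 2 → 4:24 AM UTC (May 28).
Add 2 hours and 15 minutes layover in Marrick → 6:39 AM UTC.
Add 4 hours 33 minutes leg 3 → 11:12 AM UTC.
Add 3 hours 32 minutes layover in Baghdad → 2:44 PM UTC.
Add 10 hours and 35 minutes leg 4 → 1:19 AM UTC (May 29).
Rio de Janeiro is UTC−3:00, so local arrival = 1:19 AM − 3:00 = 10:19 PM on May 28.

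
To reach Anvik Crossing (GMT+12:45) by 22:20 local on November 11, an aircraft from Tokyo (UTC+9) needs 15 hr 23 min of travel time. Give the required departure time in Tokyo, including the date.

03:12 on Nov 11

Target arrival in UTC: 22:20 − 12:45 = 09:35 on Nov 11.
Subtract 15 hours 23 minutes → departure 18:12 UTC on Nov 10.
Tokyo is UTC+9:00: 18:12 + 9:00 = 03:12 on Nov 11.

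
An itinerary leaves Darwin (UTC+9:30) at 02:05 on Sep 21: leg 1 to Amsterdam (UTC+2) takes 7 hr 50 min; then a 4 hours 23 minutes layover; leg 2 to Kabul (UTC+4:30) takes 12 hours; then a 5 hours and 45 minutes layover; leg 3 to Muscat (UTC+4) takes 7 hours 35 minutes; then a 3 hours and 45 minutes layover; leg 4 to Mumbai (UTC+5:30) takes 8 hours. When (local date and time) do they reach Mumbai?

23:23 on Sep 22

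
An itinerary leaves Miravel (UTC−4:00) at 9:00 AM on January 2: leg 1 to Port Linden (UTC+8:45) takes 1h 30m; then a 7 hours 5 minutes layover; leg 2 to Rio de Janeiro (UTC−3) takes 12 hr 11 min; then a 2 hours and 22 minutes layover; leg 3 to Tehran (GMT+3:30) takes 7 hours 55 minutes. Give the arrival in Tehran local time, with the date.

11:33 PM on January 3

Convert departure to UTC: 9:00 AM + 4:00 = 1:00 PM UTC on Jan 2.
Add 1 hour and 30 minutes leg 1 → 2:30 PM UTC.
Add 7 hours 5 minutes layover in Port Linden → 9:35 PM UTC.
Add 12 hours 11 minutes leg 2 → 9:46 AM UTC (Jan 3).
Add 2 hours 22 minutes layover in Rio de Janeiro → 12:08 PM UTC.
Add 7 hours and 55 minutes leg 3 → 8:03 PM UTC.
Tehran is UTC+3:30, so local arrival = 8:03 PM + 3:30 = 11:33 PM on Jan 3.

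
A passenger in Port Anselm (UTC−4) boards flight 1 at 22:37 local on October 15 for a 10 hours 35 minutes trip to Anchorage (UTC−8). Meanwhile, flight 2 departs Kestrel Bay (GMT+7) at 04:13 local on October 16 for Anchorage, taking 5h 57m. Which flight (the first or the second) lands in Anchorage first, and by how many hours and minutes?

Flight 1 in UTC: 22:37 + 4:00 = 02:37 on Oct 16.
+10 hours and 35 minutes → arrive 13:12 UTC on Oct 16.
Flight 2 in UTC: 04:13 − 7:00 = 21:13 on Oct 15.
+5 hours and 57 minutes → arrive 03:10 UTC on Oct 16.
Flight 2 lands earlier by 10 hours 2 minutes.

the second, by 10 hours 2 minutes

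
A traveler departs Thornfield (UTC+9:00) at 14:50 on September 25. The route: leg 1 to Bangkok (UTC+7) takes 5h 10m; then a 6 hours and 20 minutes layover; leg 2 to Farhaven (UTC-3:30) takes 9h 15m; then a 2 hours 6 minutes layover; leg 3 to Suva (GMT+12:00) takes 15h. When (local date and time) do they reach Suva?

07:41 on September 27

Convert departure to UTC: 14:50 − 9:00 = 05:50 UTC on Sep 25.
Add 5 hours 10 minutes leg 1 → 11:00 UTC.
Add 6 hours and 20 minutes layover in Bangkok → 17:20 UTC.
Add 9 hours and 15 minutes leg 2 → 02:35 UTC (Sep 26).
Add 2 hours 6 minutes layover in Farhaven → 04:41 UTC.
Add 15 hours leg 3 → 19:41 UTC.
Suva is UTC+12:00, so local arrival = 19:41 + 12:00 = 07:41 on Sep 27.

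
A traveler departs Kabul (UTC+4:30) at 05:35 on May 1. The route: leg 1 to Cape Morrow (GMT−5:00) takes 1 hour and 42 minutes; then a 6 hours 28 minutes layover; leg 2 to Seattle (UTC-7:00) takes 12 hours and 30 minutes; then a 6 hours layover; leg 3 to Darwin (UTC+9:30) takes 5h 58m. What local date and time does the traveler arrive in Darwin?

Convert departure to UTC: 05:35 − 4:30 = 01:05 UTC on May 1.
Add 1 hour and 42 minutes leg 1 → 02:47 UTC.
Add 6 hours 28 minutes layover in Cape Morrow → 09:15 UTC.
Add 12 hours 30 minutes leg 2 → 21:45 UTC.
Add 6 hours layover in Seattle → 03:45 UTC (May 2).
Add 5 hours 58 minutes leg 3 → 09:43 UTC.
Darwin is UTC+9:30, so local arrival = 09:43 + 9:30 = 19:13 on May 2.

19:13 on May 2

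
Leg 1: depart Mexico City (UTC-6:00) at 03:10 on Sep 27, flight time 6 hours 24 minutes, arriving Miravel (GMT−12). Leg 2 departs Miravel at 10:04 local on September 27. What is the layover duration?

6 hours 30 minutes

Convert departure to UTC: 03:10 + 6:00 = 09:10 UTC on Sep 27.
Add 6 hours 24 minutes flight time → 15:34 UTC.
Miravel is UTC−12:00, so local arrival = 15:34 − 12:00 = 03:34 on Sep 27.
Layover = 10:04 − 03:34 = 6 hours 30 minutes.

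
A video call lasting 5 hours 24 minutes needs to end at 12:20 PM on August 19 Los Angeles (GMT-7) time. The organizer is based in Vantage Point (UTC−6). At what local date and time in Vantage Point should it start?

7:56 AM on August 19

Target end time in UTC: 12:20 PM + 7:00 = 7:20 PM on Aug 19.
Subtract 5 hours 24 minutes → start 1:56 PM UTC on Aug 19.
Vantage Point is UTC−6:00: 1:56 PM − 6:00 = 7:56 AM on Aug 19.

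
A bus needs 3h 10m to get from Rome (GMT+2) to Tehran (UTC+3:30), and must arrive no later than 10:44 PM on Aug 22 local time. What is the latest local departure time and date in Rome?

Target arrival in UTC: 10:44 PM − 3:30 = 7:14 PM on Aug 22.
Subtract 3 hours and 10 minutes → departure 4:04 PM UTC on Aug 22.
Rome is UTC+2:00: 4:04 PM + 2:00 = 6:04 PM on Aug 22.

6:04 PM on Aug 22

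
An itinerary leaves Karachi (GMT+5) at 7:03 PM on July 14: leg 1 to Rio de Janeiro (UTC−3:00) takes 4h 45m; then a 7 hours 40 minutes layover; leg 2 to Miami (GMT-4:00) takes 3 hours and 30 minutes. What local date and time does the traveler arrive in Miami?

1:58 AM on Jul 15

Convert departure to UTC: 7:03 PM − 5:00 = 2:03 PM UTC on Jul 14.
Add 4 hours and 45 minutes leg 1 → 6:48 PM UTC.
Add 7 hours and 40 minutes layover in Rio de Janeiro → 2:28 AM UTC (Jul 15).
Add 3 hours and 30 minutes leg 2 → 5:58 AM UTC.
Miami is UTC−4:00, so local arrival = 5:58 AM − 4:00 = 1:58 AM on Jul 15.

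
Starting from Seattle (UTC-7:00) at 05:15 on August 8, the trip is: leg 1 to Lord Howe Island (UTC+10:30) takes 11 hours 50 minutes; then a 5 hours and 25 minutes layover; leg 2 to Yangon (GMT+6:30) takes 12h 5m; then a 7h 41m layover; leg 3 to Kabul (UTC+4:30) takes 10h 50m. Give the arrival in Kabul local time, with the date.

Convert departure to UTC: 05:15 + 7:00 = 12:15 UTC on Aug 8.
Add 11 hours and 50 minutes leg 1 → 00:05 UTC (Aug 9).
Add 5 hours and 25 minutes layover in Lord Howe Island → 05:30 UTC.
Add 12 hours 5 minutes leg 2 → 17:35 UTC.
Add 7 hours and 41 minutes layover in Yangon → 01:16 UTC (Aug 10).
Add 10 hours and 50 minutes leg 3 → 12:06 UTC.
Kabul is UTC+4:30, so local arrival = 12:06 + 4:30 = 16:36 on Aug 10.

16:36 on August 10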